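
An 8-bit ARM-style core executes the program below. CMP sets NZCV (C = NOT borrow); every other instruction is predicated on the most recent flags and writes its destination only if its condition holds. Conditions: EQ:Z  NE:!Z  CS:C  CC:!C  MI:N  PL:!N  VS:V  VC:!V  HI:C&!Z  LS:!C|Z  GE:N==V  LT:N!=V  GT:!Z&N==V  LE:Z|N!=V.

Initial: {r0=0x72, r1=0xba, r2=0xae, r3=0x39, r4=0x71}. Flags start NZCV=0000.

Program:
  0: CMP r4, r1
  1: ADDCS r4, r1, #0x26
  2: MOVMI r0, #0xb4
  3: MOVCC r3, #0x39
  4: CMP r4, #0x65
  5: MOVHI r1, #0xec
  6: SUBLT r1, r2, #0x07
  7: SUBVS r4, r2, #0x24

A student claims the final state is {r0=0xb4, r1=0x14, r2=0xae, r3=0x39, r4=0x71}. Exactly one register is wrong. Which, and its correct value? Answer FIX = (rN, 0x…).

[0] flags=1001 → (cmp)
[1] flags=1001 CS?F → skip
[2] flags=1001 MI?T → r0=0xb4
[3] flags=1001 CC?T → r3=0x39
[4] flags=0010 → (cmp)
[5] flags=0010 HI?T → r1=0xec
[6] flags=0010 LT?F → skip
[7] flags=0010 VS?F → skip

FIX = (r1, 0xec)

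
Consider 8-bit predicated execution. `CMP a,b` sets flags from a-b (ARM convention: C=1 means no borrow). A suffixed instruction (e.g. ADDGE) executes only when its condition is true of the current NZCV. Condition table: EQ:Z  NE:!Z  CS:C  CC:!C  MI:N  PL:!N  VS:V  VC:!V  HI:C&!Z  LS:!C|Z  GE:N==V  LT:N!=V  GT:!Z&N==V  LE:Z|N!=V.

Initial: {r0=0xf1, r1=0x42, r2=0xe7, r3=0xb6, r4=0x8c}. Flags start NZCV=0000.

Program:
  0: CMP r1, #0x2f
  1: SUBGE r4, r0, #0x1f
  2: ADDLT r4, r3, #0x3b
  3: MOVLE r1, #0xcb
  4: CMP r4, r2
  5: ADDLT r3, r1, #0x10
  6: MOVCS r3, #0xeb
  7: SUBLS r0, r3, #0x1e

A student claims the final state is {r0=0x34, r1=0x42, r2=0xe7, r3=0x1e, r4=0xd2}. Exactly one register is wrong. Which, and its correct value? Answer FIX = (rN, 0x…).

0: ✓ CMP  NZCV=0010
1: ✓ SUBGE  r4←0xd2
2: · ADDLT
3: · MOVLE
4: ✓ CMP  NZCV=1000
5: ✓ ADDLT  r3←0x52
6: · MOVCS
7: ✓ SUBLS  r0←0x34

FIX = (r3, 0x52)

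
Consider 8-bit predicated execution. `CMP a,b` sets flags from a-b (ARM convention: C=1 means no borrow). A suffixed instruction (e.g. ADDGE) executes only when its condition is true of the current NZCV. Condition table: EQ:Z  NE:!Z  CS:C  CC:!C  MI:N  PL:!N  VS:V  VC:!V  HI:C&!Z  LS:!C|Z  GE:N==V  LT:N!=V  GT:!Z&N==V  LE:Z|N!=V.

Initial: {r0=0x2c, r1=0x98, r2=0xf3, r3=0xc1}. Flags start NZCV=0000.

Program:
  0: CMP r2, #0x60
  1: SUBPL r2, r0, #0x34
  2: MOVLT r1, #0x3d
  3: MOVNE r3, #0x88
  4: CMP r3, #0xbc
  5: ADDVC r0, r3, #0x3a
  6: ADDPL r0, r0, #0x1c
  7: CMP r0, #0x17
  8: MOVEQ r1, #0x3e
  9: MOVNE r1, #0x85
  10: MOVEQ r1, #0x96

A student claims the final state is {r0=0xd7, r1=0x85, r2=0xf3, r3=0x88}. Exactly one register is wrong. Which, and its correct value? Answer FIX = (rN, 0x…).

FIX = (r0, 0xc2)

0: ✓ CMP  NZCV=1010
1: · SUBPL
2: ✓ MOVLT  r1←0x3d
3: ✓ MOVNE  r3←0x88
4: ✓ CMP  NZCV=1000
5: ✓ ADDVC  r0←0xc2
6: · ADDPL
7: ✓ CMP  NZCV=1010
8: · MOVEQ
9: ✓ MOVNE  r1←0x85
10: · MOVEQ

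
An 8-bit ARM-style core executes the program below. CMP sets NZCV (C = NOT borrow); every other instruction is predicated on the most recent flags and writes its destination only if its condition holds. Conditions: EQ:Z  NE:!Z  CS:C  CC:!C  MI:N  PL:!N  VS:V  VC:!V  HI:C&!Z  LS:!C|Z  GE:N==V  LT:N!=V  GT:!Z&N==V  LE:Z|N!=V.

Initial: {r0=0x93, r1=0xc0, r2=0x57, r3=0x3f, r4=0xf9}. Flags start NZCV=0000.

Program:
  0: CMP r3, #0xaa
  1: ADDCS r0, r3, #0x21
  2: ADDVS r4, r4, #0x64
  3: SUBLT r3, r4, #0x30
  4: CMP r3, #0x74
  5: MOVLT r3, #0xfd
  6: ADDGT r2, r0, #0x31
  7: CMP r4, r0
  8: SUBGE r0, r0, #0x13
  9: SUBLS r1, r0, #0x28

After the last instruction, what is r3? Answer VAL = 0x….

VAL = 0xfd

[0] flags=1001 → (cmp)
[1] flags=1001 CS?F → skip
[2] flags=1001 VS?T → r4=0x5d
[3] flags=1001 LT?F → skip
[4] flags=1000 → (cmp)
[5] flags=1000 LT?T → r3=0xfd
[6] flags=1000 GT?F → skip
[7] flags=1001 → (cmp)
[8] flags=1001 GE?T → r0=0x80
[9] flags=1001 LS?T → r1=0x58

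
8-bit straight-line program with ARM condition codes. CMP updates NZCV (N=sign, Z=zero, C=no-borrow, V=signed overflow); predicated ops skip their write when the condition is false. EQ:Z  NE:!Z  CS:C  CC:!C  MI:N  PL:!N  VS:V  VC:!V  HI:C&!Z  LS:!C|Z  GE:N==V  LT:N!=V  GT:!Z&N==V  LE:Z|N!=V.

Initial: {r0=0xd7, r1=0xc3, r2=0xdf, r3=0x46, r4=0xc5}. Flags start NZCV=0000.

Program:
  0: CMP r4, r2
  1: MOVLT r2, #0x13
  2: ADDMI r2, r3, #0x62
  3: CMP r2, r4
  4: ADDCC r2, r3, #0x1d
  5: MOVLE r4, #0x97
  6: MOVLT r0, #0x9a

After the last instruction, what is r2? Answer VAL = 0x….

0: ✓ CMP  NZCV=1000
1: ✓ MOVLT  r2←0x13
2: ✓ ADDMI  r2←0xa8
3: ✓ CMP  NZCV=1000
4: ✓ ADDCC  r2←0x63
5: ✓ MOVLE  r4←0x97
6: ✓ MOVLT  r0←0x9a

VAL = 0x63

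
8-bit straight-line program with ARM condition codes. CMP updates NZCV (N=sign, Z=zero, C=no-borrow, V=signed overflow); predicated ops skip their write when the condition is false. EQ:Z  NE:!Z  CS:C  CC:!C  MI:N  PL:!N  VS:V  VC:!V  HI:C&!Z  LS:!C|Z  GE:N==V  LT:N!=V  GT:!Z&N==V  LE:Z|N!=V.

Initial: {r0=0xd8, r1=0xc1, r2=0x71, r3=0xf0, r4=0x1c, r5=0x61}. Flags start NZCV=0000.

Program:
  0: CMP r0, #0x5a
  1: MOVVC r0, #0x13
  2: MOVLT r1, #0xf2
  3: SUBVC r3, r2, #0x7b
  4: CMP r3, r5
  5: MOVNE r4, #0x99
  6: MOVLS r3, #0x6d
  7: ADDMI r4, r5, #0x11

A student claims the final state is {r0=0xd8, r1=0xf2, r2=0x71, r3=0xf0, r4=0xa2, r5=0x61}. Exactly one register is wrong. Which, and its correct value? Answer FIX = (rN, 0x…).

[0] flags=0011 → (cmp)
[1] flags=0011 VC?F → skip
[2] flags=0011 LT?T → r1=0xf2
[3] flags=0011 VC?F → skip
[4] flags=1010 → (cmp)
[5] flags=1010 NE?T → r4=0x99
[6] flags=1010 LS?F → skip
[7] flags=1010 MI?T → r4=0x72

FIX = (r4, 0x72)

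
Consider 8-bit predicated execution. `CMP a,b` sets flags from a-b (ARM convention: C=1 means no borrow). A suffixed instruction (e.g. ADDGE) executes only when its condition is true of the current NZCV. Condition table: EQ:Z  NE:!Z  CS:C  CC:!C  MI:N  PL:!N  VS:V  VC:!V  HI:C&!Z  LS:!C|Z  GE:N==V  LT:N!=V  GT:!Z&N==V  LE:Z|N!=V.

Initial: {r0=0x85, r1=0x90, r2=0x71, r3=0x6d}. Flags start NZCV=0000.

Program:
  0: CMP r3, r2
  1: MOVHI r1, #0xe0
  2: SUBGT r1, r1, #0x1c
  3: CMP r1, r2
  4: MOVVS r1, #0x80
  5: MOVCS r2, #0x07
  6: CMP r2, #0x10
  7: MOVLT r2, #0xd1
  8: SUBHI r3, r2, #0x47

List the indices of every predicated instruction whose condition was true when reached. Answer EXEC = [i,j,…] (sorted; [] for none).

0: ✓ CMP  NZCV=1000
1: · MOVHI
2: · SUBGT
3: ✓ CMP  NZCV=0011
4: ✓ MOVVS  r1←0x80
5: ✓ MOVCS  r2←0x07
6: ✓ CMP  NZCV=1000
7: ✓ MOVLT  r2←0xd1
8: · SUBHI

EXEC = [4,5,7]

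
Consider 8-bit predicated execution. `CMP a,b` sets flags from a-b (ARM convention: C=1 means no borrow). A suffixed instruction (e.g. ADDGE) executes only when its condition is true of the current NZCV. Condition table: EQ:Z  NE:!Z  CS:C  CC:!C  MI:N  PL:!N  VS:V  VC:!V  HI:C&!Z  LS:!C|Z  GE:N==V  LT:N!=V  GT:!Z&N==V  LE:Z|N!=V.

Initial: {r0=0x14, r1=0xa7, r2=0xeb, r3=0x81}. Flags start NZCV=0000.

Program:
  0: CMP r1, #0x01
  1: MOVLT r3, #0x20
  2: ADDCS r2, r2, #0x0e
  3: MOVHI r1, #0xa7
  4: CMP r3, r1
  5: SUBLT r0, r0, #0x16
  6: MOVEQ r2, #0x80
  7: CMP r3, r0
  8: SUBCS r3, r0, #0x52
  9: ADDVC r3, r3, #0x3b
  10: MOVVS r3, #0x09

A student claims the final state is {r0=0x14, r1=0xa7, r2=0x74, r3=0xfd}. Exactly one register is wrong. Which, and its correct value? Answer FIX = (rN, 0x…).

[0] flags=1010 → (cmp)
[1] flags=1010 LT?T → r3=0x20
[2] flags=1010 CS?T → r2=0xf9
[3] flags=1010 HI?T → r1=0xa7
[4] flags=0000 → (cmp)
[5] flags=0000 LT?F → skip
[6] flags=0000 EQ?F → skip
[7] flags=0010 → (cmp)
[8] flags=0010 CS?T → r3=0xc2
[9] flags=0010 VC?T → r3=0xfd
[10] flags=0010 VS?F → skip

FIX = (r2, 0xf9)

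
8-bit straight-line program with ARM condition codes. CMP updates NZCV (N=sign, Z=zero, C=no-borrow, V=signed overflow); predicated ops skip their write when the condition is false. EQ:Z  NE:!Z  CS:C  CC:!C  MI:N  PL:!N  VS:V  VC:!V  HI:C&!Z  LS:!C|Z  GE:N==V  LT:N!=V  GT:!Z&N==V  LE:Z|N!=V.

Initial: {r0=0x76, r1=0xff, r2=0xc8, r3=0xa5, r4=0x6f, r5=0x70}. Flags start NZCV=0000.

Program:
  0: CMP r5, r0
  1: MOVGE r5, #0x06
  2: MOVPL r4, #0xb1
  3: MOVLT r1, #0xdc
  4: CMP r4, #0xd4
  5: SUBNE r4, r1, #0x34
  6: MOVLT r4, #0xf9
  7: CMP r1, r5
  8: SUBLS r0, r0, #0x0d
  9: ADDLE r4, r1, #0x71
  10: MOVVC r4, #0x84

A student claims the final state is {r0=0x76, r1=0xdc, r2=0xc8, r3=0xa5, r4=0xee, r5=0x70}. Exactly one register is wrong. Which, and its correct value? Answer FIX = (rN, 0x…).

[0] flags=1000 → (cmp)
[1] flags=1000 GE?F → skip
[2] flags=1000 PL?F → skip
[3] flags=1000 LT?T → r1=0xdc
[4] flags=1001 → (cmp)
[5] flags=1001 NE?T → r4=0xa8
[6] flags=1001 LT?F → skip
[7] flags=0011 → (cmp)
[8] flags=0011 LS?F → skip
[9] flags=0011 LE?T → r4=0x4d
[10] flags=0011 VC?F → skip

FIX = (r4, 0x4d)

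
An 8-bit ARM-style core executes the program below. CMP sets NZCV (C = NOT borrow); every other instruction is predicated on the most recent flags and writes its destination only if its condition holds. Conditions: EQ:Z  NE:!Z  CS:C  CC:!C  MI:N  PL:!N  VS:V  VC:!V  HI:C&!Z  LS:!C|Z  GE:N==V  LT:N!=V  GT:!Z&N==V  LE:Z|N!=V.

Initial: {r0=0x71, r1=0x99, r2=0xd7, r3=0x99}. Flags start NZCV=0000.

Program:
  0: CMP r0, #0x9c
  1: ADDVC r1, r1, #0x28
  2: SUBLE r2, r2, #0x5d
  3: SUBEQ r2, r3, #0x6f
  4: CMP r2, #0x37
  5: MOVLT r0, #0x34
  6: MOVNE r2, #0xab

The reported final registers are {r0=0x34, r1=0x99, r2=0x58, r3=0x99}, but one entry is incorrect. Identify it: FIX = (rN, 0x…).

FIX = (r2, 0xab)

0: ✓ CMP  NZCV=1001
1: · ADDVC
2: · SUBLE
3: · SUBEQ
4: ✓ CMP  NZCV=1010
5: ✓ MOVLT  r0←0x34
6: ✓ MOVNE  r2←0xab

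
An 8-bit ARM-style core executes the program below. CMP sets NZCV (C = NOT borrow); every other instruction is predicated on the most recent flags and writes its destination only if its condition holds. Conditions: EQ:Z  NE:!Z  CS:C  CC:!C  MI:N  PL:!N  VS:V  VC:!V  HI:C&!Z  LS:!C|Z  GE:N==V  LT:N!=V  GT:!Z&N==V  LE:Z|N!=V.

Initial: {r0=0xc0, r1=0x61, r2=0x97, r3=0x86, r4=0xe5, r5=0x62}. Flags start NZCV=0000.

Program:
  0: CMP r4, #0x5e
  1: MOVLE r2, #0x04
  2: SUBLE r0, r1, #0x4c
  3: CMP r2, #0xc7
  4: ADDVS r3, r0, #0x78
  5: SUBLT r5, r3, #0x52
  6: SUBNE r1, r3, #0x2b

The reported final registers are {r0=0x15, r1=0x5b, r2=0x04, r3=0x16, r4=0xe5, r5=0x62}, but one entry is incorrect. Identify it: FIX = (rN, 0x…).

[0] flags=1010 → (cmp)
[1] flags=1010 LE?T → r2=0x04
[2] flags=1010 LE?T → r0=0x15
[3] flags=0000 → (cmp)
[4] flags=0000 VS?F → skip
[5] flags=0000 LT?F → skip
[6] flags=0000 NE?T → r1=0x5b

FIX = (r3, 0x86)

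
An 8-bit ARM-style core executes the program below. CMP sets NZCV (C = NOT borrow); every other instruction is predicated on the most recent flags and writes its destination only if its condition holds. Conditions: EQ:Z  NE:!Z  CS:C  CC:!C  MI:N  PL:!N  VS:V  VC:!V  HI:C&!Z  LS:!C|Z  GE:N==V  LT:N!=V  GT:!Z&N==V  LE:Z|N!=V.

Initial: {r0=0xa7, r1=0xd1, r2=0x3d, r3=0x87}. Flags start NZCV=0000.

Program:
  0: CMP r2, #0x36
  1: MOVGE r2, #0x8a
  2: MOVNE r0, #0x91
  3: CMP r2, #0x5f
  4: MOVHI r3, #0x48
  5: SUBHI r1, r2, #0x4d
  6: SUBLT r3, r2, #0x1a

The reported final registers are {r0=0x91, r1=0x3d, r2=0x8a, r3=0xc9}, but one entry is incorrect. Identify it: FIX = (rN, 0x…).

FIX = (r3, 0x70)

[0] flags=0010 → (cmp)
[1] flags=0010 GE?T → r2=0x8a
[2] flags=0010 NE?T → r0=0x91
[3] flags=0011 → (cmp)
[4] flags=0011 HI?T → r3=0x48
[5] flags=0011 HI?T → r1=0x3d
[6] flags=0011 LT?T → r3=0x70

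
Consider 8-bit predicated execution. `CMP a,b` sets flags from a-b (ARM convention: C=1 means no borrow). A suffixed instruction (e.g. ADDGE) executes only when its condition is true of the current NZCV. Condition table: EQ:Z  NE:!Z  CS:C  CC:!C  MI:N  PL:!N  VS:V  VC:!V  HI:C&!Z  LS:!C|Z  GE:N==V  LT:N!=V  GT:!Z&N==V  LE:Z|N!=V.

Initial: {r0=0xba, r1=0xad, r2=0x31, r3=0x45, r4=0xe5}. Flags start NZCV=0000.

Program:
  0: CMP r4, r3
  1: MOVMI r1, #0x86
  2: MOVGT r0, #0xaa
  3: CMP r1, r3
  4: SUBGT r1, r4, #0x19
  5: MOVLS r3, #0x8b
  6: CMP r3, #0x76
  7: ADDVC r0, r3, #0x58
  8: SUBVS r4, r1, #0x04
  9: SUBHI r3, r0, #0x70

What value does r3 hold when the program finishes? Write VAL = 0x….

0: ✓ CMP  NZCV=1010
1: ✓ MOVMI  r1←0x86
2: · MOVGT
3: ✓ CMP  NZCV=0011
4: · SUBGT
5: · MOVLS
6: ✓ CMP  NZCV=1000
7: ✓ ADDVC  r0←0x9d
8: · SUBVS
9: · SUBHI

VAL = 0x45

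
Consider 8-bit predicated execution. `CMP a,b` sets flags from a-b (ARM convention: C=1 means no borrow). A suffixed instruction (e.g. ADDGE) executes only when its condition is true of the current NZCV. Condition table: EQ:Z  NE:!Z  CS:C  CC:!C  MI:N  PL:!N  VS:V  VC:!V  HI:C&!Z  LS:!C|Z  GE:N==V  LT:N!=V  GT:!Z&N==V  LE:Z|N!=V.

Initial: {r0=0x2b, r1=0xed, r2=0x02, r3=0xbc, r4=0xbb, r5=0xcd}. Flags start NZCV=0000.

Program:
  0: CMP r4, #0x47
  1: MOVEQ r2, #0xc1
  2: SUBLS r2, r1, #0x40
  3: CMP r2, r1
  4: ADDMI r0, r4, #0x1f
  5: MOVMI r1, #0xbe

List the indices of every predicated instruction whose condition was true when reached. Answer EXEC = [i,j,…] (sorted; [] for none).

0: ✓ CMP  NZCV=0011
1: · MOVEQ
2: · SUBLS
3: ✓ CMP  NZCV=0000
4: · ADDMI
5: · MOVMI

EXEC = []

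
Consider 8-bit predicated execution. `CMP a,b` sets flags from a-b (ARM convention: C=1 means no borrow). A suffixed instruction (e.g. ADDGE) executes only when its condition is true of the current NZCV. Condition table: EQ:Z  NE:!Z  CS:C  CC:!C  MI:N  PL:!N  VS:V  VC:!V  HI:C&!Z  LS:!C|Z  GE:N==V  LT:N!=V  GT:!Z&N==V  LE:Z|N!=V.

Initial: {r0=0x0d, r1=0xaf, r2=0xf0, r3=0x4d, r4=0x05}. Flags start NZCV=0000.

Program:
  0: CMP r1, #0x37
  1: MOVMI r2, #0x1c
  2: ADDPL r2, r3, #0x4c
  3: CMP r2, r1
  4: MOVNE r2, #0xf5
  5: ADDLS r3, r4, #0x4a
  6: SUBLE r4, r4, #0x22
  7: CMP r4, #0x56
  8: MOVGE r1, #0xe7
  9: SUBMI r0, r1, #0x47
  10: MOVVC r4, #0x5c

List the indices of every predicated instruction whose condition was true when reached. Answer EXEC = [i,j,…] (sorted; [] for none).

0: ✓ CMP  NZCV=0011
1: · MOVMI
2: ✓ ADDPL  r2←0x99
3: ✓ CMP  NZCV=1000
4: ✓ MOVNE  r2←0xf5
5: ✓ ADDLS  r3←0x4f
6: ✓ SUBLE  r4←0xe3
7: ✓ CMP  NZCV=1010
8: · MOVGE
9: ✓ SUBMI  r0←0x68
10: ✓ MOVVC  r4←0x5c

EXEC = [2,4,5,6,9,10]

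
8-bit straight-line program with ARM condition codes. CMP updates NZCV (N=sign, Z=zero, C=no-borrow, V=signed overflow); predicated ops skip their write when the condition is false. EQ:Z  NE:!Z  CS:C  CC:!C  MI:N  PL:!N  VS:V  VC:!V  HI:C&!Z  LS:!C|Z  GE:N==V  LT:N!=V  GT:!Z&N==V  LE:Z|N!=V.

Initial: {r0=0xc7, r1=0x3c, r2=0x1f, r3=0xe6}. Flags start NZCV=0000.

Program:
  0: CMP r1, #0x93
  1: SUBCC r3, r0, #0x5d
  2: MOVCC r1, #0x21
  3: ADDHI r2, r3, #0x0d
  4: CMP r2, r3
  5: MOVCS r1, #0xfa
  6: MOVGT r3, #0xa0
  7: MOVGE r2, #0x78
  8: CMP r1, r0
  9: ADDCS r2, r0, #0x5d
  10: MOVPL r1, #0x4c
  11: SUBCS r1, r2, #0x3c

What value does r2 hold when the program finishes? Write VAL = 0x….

0: ✓ CMP  NZCV=1001
1: ✓ SUBCC  r3←0x6a
2: ✓ MOVCC  r1←0x21
3: · ADDHI
4: ✓ CMP  NZCV=1000
5: · MOVCS
6: · MOVGT
7: · MOVGE
8: ✓ CMP  NZCV=0000
9: · ADDCS
10: ✓ MOVPL  r1←0x4c
11: · SUBCS

VAL = 0x1f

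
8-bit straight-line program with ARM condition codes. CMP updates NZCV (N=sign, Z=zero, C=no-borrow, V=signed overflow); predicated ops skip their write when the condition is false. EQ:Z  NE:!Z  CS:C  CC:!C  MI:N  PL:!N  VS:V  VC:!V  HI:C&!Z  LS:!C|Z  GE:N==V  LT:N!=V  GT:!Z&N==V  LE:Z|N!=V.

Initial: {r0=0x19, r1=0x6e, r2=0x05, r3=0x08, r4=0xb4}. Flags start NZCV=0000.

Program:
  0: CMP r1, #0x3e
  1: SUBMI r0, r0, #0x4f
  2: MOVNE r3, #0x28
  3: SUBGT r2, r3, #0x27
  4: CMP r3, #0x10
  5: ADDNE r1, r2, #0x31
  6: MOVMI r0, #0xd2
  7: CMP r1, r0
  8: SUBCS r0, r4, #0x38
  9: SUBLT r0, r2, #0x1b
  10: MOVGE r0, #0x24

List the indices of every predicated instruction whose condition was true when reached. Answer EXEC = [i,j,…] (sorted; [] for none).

[0] flags=0010 → (cmp)
[1] flags=0010 MI?F → skip
[2] flags=0010 NE?T → r3=0x28
[3] flags=0010 GT?T → r2=0x01
[4] flags=0010 → (cmp)
[5] flags=0010 NE?T → r1=0x32
[6] flags=0010 MI?F → skip
[7] flags=0010 → (cmp)
[8] flags=0010 CS?T → r0=0x7c
[9] flags=0010 LT?F → skip
[10] flags=0010 GE?T → r0=0x24

EXEC = [2,3,5,8,10]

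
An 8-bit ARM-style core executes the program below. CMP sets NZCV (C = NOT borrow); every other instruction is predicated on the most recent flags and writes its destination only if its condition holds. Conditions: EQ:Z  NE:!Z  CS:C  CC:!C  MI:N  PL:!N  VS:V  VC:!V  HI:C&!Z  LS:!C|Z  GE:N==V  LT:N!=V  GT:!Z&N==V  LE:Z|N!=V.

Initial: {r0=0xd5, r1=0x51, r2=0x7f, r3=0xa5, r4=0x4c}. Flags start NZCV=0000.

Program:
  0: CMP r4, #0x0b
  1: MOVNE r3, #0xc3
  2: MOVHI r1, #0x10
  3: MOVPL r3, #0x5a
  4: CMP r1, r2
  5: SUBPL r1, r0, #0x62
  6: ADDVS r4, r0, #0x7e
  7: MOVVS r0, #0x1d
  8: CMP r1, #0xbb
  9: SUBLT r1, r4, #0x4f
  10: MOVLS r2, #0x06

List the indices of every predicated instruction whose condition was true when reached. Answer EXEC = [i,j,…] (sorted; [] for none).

[0] flags=0010 → (cmp)
[1] flags=0010 NE?T → r3=0xc3
[2] flags=0010 HI?T → r1=0x10
[3] flags=0010 PL?T → r3=0x5a
[4] flags=1000 → (cmp)
[5] flags=1000 PL?F → skip
[6] flags=1000 VS?F → skip
[7] flags=1000 VS?F → skip
[8] flags=0000 → (cmp)
[9] flags=0000 LT?F → skip
[10] flags=0000 LS?T → r2=0x06

EXEC = [1,2,3,10]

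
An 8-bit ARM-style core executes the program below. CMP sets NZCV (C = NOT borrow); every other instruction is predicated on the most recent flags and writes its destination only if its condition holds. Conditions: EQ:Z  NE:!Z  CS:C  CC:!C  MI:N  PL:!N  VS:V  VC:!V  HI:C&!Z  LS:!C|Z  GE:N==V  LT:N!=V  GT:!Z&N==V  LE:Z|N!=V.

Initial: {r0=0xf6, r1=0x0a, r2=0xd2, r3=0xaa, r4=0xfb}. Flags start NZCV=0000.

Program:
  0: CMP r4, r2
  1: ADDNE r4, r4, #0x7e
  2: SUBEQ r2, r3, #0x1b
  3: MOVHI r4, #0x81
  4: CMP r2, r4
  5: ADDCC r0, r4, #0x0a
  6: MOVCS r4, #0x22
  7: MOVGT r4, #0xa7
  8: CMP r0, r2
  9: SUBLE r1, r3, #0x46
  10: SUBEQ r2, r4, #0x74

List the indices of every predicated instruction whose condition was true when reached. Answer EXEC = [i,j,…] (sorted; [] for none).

0: ✓ CMP  NZCV=0010
1: ✓ ADDNE  r4←0x79
2: · SUBEQ
3: ✓ MOVHI  r4←0x81
4: ✓ CMP  NZCV=0010
5: · ADDCC
6: ✓ MOVCS  r4←0x22
7: ✓ MOVGT  r4←0xa7
8: ✓ CMP  NZCV=0010
9: · SUBLE
10: · SUBEQ

EXEC = [1,3,6,7]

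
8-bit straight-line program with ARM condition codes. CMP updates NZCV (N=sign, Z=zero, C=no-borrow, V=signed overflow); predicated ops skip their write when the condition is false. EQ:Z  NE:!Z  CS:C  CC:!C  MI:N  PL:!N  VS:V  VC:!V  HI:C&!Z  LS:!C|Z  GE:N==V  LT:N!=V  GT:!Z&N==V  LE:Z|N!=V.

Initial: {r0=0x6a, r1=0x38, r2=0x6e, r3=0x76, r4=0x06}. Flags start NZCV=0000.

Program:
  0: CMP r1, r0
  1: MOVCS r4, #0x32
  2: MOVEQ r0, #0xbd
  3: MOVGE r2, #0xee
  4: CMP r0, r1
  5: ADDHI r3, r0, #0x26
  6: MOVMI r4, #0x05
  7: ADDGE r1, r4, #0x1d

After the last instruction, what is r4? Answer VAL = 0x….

VAL = 0x06

[0] flags=1000 → (cmp)
[1] flags=1000 CS?F → skip
[2] flags=1000 EQ?F → skip
[3] flags=1000 GE?F → skip
[4] flags=0010 → (cmp)
[5] flags=0010 HI?T → r3=0x90
[6] flags=0010 MI?F → skip
[7] flags=0010 GE?T → r1=0x23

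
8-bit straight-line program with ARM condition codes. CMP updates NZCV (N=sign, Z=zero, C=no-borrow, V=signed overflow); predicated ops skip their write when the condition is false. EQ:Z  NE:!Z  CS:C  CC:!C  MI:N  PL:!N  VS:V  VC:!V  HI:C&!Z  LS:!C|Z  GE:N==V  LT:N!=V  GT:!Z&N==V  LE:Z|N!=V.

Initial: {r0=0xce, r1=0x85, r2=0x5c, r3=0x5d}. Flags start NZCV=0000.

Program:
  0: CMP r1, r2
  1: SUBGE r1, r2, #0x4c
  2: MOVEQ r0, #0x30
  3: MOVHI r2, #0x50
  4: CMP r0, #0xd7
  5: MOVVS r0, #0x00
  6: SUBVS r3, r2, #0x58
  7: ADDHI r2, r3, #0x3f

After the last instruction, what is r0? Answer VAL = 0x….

[0] flags=0011 → (cmp)
[1] flags=0011 GE?F → skip
[2] flags=0011 EQ?F → skip
[3] flags=0011 HI?T → r2=0x50
[4] flags=1000 → (cmp)
[5] flags=1000 VS?F → skip
[6] flags=1000 VS?F → skip
[7] flags=1000 HI?F → skip

VAL = 0xce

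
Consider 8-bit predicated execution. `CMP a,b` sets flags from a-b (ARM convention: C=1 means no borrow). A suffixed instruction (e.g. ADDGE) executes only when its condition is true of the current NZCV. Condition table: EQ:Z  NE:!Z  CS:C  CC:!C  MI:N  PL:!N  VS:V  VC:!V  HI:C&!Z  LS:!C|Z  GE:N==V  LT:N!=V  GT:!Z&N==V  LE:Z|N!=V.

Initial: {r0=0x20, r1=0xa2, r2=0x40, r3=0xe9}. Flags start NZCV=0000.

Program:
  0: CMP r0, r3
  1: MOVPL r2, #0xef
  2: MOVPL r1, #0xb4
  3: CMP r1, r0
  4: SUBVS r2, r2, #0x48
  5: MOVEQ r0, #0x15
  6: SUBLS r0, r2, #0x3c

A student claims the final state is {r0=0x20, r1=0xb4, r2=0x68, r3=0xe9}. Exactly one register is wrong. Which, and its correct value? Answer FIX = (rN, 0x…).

0: ✓ CMP  NZCV=0000
1: ✓ MOVPL  r2←0xef
2: ✓ MOVPL  r1←0xb4
3: ✓ CMP  NZCV=1010
4: · SUBVS
5: · MOVEQ
6: · SUBLS

FIX = (r2, 0xef)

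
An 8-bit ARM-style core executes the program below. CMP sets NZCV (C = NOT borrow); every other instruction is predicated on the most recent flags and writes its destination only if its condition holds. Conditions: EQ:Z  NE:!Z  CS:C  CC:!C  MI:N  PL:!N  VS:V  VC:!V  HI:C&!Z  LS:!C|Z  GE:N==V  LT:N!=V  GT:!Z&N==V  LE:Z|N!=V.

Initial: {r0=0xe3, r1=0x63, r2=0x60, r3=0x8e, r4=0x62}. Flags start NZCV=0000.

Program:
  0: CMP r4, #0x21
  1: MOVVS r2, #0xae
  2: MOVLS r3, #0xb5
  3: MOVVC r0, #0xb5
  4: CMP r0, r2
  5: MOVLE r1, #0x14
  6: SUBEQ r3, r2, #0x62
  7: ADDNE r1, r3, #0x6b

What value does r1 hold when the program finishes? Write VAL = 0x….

VAL = 0xf9

[0] flags=0010 → (cmp)
[1] flags=0010 VS?F → skip
[2] flags=0010 LS?F → skip
[3] flags=0010 VC?T → r0=0xb5
[4] flags=0011 → (cmp)
[5] flags=0011 LE?T → r1=0x14
[6] flags=0011 EQ?F → skip
[7] flags=0011 NE?T → r1=0xf9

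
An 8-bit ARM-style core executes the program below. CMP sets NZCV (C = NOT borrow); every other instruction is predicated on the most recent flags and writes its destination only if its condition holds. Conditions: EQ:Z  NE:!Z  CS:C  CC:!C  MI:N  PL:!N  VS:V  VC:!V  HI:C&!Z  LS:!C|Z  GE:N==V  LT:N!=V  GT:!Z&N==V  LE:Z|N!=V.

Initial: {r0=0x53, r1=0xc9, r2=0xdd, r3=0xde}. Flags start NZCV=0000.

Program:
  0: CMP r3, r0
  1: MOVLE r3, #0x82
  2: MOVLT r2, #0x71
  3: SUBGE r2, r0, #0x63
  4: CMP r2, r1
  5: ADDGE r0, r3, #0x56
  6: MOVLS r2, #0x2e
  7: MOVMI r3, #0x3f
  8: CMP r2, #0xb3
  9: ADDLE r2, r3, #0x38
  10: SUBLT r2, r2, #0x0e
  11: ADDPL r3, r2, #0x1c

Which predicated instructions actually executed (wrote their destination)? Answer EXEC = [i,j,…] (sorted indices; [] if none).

EXEC = [1,2,5,6,7,11]

[0] flags=1010 → (cmp)
[1] flags=1010 LE?T → r3=0x82
[2] flags=1010 LT?T → r2=0x71
[3] flags=1010 GE?F → skip
[4] flags=1001 → (cmp)
[5] flags=1001 GE?T → r0=0xd8
[6] flags=1001 LS?T → r2=0x2e
[7] flags=1001 MI?T → r3=0x3f
[8] flags=0000 → (cmp)
[9] flags=0000 LE?F → skip
[10] flags=0000 LT?F → skip
[11] flags=0000 PL?T → r3=0x4a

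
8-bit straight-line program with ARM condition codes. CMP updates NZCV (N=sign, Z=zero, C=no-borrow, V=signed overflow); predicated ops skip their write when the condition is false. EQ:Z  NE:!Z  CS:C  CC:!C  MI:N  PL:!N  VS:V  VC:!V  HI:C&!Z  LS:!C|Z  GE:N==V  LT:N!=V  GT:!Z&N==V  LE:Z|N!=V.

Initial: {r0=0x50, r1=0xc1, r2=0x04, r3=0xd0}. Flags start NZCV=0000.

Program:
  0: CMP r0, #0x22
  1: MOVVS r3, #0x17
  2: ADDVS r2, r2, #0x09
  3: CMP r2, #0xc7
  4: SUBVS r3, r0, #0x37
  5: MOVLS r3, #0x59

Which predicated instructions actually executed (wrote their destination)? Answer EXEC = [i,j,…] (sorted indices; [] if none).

[0] flags=0010 → (cmp)
[1] flags=0010 VS?F → skip
[2] flags=0010 VS?F → skip
[3] flags=0000 → (cmp)
[4] flags=0000 VS?F → skip
[5] flags=0000 LS?T → r3=0x59

EXEC = [5]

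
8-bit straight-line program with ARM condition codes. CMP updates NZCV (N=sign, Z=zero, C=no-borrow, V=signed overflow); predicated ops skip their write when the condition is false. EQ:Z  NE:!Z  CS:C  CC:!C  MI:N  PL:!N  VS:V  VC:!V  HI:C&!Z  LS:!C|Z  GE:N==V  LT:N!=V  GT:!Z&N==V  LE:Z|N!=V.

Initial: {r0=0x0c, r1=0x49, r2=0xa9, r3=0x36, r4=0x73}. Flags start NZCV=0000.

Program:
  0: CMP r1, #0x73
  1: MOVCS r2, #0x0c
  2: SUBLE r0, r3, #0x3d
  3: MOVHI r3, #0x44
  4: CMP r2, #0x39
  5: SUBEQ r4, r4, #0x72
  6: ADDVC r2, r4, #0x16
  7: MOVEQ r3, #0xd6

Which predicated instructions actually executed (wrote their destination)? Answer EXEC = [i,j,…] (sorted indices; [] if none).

[0] flags=1000 → (cmp)
[1] flags=1000 CS?F → skip
[2] flags=1000 LE?T → r0=0xf9
[3] flags=1000 HI?F → skip
[4] flags=0011 → (cmp)
[5] flags=0011 EQ?F → skip
[6] flags=0011 VC?F → skip
[7] flags=0011 EQ?F → skip

EXEC = [2]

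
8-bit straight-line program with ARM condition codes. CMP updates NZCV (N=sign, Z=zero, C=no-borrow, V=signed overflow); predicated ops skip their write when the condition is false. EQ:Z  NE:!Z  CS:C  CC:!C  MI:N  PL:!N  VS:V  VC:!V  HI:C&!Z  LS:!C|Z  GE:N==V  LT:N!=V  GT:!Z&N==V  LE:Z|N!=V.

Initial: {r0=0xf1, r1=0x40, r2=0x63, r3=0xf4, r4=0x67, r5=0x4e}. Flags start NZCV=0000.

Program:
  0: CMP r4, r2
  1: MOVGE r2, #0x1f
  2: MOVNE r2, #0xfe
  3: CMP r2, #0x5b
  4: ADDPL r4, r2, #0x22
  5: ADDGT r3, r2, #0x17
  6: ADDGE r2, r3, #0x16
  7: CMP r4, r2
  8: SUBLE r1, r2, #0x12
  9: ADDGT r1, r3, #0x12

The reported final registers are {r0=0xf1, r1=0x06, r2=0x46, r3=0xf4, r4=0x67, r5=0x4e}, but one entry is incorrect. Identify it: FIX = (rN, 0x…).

[0] flags=0010 → (cmp)
[1] flags=0010 GE?T → r2=0x1f
[2] flags=0010 NE?T → r2=0xfe
[3] flags=1010 → (cmp)
[4] flags=1010 PL?F → skip
[5] flags=1010 GT?F → skip
[6] flags=1010 GE?F → skip
[7] flags=0000 → (cmp)
[8] flags=0000 LE?F → skip
[9] flags=0000 GT?T → r1=0x06

FIX = (r2, 0xfe)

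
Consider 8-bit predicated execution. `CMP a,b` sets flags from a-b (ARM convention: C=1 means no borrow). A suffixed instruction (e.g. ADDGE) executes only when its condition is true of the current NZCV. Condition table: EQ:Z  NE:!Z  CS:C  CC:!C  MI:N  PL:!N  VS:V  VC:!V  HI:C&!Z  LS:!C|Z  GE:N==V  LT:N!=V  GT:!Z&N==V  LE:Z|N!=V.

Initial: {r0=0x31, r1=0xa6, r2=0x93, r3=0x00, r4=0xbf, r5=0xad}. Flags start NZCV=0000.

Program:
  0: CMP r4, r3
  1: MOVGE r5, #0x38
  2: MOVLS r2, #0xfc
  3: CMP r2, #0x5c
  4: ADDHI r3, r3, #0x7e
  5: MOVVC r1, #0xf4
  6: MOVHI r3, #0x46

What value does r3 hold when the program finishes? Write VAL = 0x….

0: ✓ CMP  NZCV=1010
1: · MOVGE
2: · MOVLS
3: ✓ CMP  NZCV=0011
4: ✓ ADDHI  r3←0x7e
5: · MOVVC
6: ✓ MOVHI  r3←0x46

VAL = 0x46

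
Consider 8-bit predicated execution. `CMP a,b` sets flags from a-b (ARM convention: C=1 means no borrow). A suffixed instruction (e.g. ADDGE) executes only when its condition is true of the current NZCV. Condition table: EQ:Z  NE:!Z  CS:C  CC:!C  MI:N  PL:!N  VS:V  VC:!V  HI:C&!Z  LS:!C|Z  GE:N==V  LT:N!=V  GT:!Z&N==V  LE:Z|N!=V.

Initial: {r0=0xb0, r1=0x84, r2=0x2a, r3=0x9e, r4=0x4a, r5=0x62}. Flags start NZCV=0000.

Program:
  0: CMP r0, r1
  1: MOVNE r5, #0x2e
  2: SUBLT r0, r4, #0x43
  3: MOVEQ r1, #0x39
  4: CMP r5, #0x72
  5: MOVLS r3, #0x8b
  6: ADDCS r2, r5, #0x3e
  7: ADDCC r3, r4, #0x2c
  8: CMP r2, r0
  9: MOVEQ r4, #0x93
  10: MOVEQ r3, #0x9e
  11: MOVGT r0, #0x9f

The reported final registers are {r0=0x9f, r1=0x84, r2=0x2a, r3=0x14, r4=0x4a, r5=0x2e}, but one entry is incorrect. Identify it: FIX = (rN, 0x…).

FIX = (r3, 0x76)

0: ✓ CMP  NZCV=0010
1: ✓ MOVNE  r5←0x2e
2: · SUBLT
3: · MOVEQ
4: ✓ CMP  NZCV=1000
5: ✓ MOVLS  r3←0x8b
6: · ADDCS
7: ✓ ADDCC  r3←0x76
8: ✓ CMP  NZCV=0000
9: · MOVEQ
10: · MOVEQ
11: ✓ MOVGT  r0←0x9f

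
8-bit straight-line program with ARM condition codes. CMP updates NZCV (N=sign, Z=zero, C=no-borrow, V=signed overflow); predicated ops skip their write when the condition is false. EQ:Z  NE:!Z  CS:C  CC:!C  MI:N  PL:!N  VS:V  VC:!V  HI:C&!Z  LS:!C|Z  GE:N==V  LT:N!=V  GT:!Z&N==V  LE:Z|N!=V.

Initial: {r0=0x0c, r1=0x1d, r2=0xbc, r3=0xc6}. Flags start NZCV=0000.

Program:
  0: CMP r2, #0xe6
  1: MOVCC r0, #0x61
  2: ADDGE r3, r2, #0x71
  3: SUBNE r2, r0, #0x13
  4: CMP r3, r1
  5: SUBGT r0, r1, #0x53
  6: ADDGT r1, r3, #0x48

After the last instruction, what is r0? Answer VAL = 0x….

VAL = 0x61

[0] flags=1000 → (cmp)
[1] flags=1000 CC?T → r0=0x61
[2] flags=1000 GE?F → skip
[3] flags=1000 NE?T → r2=0x4e
[4] flags=1010 → (cmp)
[5] flags=1010 GT?F → skip
[6] flags=1010 GT?F → skip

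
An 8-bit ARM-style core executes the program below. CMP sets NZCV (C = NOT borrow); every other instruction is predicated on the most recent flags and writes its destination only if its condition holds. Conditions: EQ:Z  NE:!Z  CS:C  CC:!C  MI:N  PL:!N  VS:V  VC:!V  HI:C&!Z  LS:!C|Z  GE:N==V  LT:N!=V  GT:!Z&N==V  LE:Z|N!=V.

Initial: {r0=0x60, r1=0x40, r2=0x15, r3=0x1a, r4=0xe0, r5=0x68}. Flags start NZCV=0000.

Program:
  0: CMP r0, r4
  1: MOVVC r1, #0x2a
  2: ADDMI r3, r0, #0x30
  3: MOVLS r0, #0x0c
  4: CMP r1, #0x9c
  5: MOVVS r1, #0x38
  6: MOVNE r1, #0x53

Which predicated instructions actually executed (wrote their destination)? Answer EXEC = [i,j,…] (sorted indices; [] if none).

EXEC = [2,3,5,6]

[0] flags=1001 → (cmp)
[1] flags=1001 VC?F → skip
[2] flags=1001 MI?T → r3=0x90
[3] flags=1001 LS?T → r0=0x0c
[4] flags=1001 → (cmp)
[5] flags=1001 VS?T → r1=0x38
[6] flags=1001 NE?T → r1=0x53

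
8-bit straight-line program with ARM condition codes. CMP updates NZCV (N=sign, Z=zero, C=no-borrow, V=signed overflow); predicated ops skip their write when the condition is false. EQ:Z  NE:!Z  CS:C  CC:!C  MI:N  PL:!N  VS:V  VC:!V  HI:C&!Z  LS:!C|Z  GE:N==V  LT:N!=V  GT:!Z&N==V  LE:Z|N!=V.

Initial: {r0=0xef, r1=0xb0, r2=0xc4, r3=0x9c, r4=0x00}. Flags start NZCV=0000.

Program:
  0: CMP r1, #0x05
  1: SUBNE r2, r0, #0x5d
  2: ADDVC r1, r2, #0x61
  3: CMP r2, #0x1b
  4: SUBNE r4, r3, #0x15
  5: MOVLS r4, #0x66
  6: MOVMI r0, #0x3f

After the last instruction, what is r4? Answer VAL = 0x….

0: ✓ CMP  NZCV=1010
1: ✓ SUBNE  r2←0x92
2: ✓ ADDVC  r1←0xf3
3: ✓ CMP  NZCV=0011
4: ✓ SUBNE  r4←0x87
5: · MOVLS
6: · MOVMI

VAL = 0x87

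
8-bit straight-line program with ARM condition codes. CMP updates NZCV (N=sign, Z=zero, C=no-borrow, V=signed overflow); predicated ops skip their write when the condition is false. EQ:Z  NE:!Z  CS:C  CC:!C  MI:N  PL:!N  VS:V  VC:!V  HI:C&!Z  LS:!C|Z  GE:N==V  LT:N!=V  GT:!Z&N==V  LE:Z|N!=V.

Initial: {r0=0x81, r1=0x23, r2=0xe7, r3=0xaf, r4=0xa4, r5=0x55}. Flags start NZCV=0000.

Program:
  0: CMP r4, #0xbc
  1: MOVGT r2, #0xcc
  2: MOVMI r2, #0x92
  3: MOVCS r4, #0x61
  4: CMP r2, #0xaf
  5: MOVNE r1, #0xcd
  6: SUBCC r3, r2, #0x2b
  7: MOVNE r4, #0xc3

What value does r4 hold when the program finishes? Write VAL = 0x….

[0] flags=1000 → (cmp)
[1] flags=1000 GT?F → skip
[2] flags=1000 MI?T → r2=0x92
[3] flags=1000 CS?F → skip
[4] flags=1000 → (cmp)
[5] flags=1000 NE?T → r1=0xcd
[6] flags=1000 CC?T → r3=0x67
[7] flags=1000 NE?T → r4=0xc3

VAL = 0xc3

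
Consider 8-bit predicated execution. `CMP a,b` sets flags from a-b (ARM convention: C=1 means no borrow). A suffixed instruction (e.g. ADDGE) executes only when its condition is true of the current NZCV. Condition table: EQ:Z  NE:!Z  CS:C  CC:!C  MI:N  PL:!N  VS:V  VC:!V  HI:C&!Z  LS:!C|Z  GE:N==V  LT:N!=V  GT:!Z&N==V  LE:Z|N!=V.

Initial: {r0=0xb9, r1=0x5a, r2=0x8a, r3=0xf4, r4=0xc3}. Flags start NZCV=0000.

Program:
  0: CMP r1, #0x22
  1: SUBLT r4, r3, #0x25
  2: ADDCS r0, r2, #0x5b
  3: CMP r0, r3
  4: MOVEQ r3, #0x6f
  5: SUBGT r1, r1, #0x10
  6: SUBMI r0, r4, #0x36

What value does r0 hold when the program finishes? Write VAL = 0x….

[0] flags=0010 → (cmp)
[1] flags=0010 LT?F → skip
[2] flags=0010 CS?T → r0=0xe5
[3] flags=1000 → (cmp)
[4] flags=1000 EQ?F → skip
[5] flags=1000 GT?F → skip
[6] flags=1000 MI?T → r0=0x8d

VAL = 0x8d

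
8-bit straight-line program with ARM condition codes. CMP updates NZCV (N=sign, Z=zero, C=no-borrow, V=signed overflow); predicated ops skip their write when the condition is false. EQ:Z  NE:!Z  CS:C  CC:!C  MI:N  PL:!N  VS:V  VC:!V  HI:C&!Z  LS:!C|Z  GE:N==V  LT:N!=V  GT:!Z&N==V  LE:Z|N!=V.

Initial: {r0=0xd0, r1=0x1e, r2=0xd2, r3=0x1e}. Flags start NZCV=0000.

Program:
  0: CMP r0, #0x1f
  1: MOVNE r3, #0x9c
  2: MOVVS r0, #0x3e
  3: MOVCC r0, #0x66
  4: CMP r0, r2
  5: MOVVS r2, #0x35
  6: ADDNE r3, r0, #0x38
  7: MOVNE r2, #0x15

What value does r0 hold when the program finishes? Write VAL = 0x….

[0] flags=1010 → (cmp)
[1] flags=1010 NE?T → r3=0x9c
[2] flags=1010 VS?F → skip
[3] flags=1010 CC?F → skip
[4] flags=1000 → (cmp)
[5] flags=1000 VS?F → skip
[6] flags=1000 NE?T → r3=0x08
[7] flags=1000 NE?T → r2=0x15

VAL = 0xd0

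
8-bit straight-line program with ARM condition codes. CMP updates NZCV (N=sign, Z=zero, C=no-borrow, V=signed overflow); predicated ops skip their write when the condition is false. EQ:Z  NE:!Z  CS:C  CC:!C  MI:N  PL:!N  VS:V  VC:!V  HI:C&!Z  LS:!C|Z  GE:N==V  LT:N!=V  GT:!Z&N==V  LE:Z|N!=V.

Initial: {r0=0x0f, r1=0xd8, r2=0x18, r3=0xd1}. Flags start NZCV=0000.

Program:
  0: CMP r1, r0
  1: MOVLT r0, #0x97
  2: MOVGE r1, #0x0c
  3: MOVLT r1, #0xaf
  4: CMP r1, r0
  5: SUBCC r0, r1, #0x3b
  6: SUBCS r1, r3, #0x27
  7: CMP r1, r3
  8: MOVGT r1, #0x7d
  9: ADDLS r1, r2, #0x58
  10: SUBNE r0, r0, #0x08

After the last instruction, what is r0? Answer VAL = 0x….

0: ✓ CMP  NZCV=1010
1: ✓ MOVLT  r0←0x97
2: · MOVGE
3: ✓ MOVLT  r1←0xaf
4: ✓ CMP  NZCV=0010
5: · SUBCC
6: ✓ SUBCS  r1←0xaa
7: ✓ CMP  NZCV=1000
8: · MOVGT
9: ✓ ADDLS  r1←0x70
10: ✓ SUBNE  r0←0x8f

VAL = 0x8f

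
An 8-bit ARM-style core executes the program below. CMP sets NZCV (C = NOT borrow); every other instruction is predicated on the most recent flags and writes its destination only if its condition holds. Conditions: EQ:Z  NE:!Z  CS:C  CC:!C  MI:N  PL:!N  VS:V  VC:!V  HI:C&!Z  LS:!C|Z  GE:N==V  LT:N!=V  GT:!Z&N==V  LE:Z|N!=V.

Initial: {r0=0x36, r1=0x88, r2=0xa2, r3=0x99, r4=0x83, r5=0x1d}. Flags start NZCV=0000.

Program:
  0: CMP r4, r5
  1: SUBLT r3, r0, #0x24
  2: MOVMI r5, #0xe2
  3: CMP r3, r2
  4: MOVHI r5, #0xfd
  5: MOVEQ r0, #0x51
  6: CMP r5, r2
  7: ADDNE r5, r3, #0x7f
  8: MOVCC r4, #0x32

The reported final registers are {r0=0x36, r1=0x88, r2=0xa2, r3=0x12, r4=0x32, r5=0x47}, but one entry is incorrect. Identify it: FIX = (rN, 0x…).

0: ✓ CMP  NZCV=0011
1: ✓ SUBLT  r3←0x12
2: · MOVMI
3: ✓ CMP  NZCV=0000
4: · MOVHI
5: · MOVEQ
6: ✓ CMP  NZCV=0000
7: ✓ ADDNE  r5←0x91
8: ✓ MOVCC  r4←0x32

FIX = (r5, 0x91)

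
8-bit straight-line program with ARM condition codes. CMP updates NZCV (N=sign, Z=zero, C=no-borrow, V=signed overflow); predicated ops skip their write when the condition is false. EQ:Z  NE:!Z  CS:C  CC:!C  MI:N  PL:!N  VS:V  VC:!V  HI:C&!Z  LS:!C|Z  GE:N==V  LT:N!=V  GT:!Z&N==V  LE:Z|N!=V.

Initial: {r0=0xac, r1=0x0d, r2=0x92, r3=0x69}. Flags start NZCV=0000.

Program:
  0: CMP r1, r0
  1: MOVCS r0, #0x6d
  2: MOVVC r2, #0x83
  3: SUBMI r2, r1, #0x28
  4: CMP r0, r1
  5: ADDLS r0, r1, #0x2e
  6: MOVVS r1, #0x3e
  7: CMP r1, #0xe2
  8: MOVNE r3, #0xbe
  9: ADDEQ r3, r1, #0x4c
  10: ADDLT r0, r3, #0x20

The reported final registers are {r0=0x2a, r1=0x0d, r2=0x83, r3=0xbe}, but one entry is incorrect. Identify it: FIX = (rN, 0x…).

FIX = (r0, 0xac)

[0] flags=0000 → (cmp)
[1] flags=0000 CS?F → skip
[2] flags=0000 VC?T → r2=0x83
[3] flags=0000 MI?F → skip
[4] flags=1010 → (cmp)
[5] flags=1010 LS?F → skip
[6] flags=1010 VS?F → skip
[7] flags=0000 → (cmp)
[8] flags=0000 NE?T → r3=0xbe
[9] flags=0000 EQ?F → skip
[10] flags=0000 LT?F → skip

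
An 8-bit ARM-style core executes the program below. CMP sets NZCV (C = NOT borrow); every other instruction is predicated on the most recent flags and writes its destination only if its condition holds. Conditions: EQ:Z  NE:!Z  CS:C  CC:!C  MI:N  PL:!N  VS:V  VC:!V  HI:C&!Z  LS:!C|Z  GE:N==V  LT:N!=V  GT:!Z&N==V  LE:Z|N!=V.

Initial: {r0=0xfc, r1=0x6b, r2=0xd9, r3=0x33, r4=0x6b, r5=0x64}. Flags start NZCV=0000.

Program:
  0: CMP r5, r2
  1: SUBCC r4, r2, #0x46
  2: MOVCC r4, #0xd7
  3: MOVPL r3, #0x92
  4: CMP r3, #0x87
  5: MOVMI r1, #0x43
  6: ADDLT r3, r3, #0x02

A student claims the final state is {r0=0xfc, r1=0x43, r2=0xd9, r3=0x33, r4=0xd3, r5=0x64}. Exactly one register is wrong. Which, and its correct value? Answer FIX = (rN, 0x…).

[0] flags=1001 → (cmp)
[1] flags=1001 CC?T → r4=0x93
[2] flags=1001 CC?T → r4=0xd7
[3] flags=1001 PL?F → skip
[4] flags=1001 → (cmp)
[5] flags=1001 MI?T → r1=0x43
[6] flags=1001 LT?F → skip

FIX = (r4, 0xd7)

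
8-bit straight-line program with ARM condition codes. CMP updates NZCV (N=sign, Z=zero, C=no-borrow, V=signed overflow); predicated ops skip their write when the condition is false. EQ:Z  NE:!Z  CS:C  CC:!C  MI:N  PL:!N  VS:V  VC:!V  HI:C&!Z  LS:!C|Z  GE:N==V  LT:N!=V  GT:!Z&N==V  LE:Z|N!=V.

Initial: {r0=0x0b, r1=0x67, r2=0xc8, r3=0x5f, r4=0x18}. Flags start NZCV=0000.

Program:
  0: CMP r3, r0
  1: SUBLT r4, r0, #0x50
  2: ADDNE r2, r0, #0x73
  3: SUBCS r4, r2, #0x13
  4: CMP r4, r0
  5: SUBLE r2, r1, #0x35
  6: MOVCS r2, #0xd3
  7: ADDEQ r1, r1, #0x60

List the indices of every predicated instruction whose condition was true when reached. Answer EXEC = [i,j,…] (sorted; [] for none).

0: ✓ CMP  NZCV=0010
1: · SUBLT
2: ✓ ADDNE  r2←0x7e
3: ✓ SUBCS  r4←0x6b
4: ✓ CMP  NZCV=0010
5: · SUBLE
6: ✓ MOVCS  r2←0xd3
7: · ADDEQ

EXEC = [2,3,6]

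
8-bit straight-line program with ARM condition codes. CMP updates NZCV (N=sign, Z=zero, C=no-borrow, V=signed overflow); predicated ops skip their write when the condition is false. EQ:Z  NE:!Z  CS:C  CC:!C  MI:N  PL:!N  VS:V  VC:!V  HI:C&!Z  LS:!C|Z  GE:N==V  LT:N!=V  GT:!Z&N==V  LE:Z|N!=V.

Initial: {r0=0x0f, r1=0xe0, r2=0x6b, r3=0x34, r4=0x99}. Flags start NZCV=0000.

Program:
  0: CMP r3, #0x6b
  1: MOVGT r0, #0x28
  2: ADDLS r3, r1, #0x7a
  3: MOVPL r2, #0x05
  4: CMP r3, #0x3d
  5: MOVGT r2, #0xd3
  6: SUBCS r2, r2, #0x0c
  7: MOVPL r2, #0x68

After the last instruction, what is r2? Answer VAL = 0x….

VAL = 0x68

0: ✓ CMP  NZCV=1000
1: · MOVGT
2: ✓ ADDLS  r3←0x5a
3: · MOVPL
4: ✓ CMP  NZCV=0010
5: ✓ MOVGT  r2←0xd3
6: ✓ SUBCS  r2←0xc7
7: ✓ MOVPL  r2←0x68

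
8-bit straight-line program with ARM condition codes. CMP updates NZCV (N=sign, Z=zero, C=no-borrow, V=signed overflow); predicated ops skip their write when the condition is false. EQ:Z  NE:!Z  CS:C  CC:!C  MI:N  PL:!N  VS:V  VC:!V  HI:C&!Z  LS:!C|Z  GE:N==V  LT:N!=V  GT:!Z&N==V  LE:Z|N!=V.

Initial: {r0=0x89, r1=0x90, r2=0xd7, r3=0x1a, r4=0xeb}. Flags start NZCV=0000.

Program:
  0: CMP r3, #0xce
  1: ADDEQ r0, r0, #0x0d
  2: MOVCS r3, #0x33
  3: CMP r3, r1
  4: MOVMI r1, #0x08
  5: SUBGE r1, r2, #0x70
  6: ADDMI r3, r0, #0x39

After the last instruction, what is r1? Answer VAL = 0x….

VAL = 0x67

0: ✓ CMP  NZCV=0000
1: · ADDEQ
2: · MOVCS
3: ✓ CMP  NZCV=1001
4: ✓ MOVMI  r1←0x08
5: ✓ SUBGE  r1←0x67
6: ✓ ADDMI  r3←0xc2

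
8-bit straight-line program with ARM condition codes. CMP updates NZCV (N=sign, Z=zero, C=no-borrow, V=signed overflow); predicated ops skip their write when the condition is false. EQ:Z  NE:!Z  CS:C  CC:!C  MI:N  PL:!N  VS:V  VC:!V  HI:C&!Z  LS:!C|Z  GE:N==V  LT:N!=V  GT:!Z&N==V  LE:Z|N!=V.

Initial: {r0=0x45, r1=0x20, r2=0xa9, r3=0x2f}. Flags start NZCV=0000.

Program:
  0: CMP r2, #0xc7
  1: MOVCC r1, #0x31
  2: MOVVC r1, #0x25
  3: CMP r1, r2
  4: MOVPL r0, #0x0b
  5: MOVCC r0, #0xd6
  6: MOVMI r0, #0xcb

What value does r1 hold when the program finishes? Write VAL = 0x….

VAL = 0x25

0: ✓ CMP  NZCV=1000
1: ✓ MOVCC  r1←0x31
2: ✓ MOVVC  r1←0x25
3: ✓ CMP  NZCV=0000
4: ✓ MOVPL  r0←0x0b
5: ✓ MOVCC  r0←0xd6
6: · MOVMI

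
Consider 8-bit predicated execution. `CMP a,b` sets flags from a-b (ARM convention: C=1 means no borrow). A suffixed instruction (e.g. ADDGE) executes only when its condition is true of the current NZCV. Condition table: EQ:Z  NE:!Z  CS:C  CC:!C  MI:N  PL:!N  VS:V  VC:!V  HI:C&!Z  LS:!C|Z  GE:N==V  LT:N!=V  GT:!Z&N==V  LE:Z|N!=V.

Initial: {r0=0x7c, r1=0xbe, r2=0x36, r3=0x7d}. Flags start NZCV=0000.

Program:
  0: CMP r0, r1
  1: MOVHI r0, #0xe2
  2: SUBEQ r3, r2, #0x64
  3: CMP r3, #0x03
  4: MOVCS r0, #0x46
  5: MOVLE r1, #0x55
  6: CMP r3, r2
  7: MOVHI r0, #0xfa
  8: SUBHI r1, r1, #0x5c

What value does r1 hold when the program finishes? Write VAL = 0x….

VAL = 0x62

[0] flags=1001 → (cmp)
[1] flags=1001 HI?F → skip
[2] flags=1001 EQ?F → skip
[3] flags=0010 → (cmp)
[4] flags=0010 CS?T → r0=0x46
[5] flags=0010 LE?F → skip
[6] flags=0010 → (cmp)
[7] flags=0010 HI?T → r0=0xfa
[8] flags=0010 HI?T → r1=0x62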